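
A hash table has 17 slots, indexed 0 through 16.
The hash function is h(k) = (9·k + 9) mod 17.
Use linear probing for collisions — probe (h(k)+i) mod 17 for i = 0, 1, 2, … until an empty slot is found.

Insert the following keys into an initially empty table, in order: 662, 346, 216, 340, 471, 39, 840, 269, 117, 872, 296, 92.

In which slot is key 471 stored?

662: h=0 → slot 0
346: h=12 → slot 12
216: h=15 → slot 15
340: h=9 → slot 9
471: h=15, probe 15,16 → slot 16
39: h=3 → slot 3
840: h=4 → slot 4
269: h=16, probe 16,0,1 → slot 1
117: h=8 → slot 8
872: h=3, probe 3,4,5 → slot 5
296: h=4, probe 4,5,6 → slot 6
92: h=4, probe 4,5,6,7 → slot 7
Table: [662, 269, ., 39, 840, 872, 296, 92, 117, 340, ., ., 346, ., ., 216, 471]

16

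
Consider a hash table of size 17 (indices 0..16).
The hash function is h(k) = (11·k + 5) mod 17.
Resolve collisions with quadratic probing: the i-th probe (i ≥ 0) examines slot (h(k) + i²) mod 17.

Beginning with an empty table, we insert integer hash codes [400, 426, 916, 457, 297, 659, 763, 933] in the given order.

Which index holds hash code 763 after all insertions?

4

400: h=2 -> slot 2
426: h=16 -> slot 16
916: h=0 -> slot 0
457: h=0, probe 0,1 -> slot 1
297: h=8 -> slot 8
659: h=12 -> slot 12
763: h=0, probe 0,1,4 -> slot 4
933: h=0, probe 0,1,4,9 -> slot 9
Table: [916, 457, 400, -, 763, -, -, -, 297, 933, -, -, 659, -, -, -, 426]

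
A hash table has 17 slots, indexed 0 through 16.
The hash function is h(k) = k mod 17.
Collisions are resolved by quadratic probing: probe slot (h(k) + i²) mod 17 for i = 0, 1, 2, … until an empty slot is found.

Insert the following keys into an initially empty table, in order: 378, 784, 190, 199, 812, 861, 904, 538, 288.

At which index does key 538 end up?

15

378 hashes to 4; slot 4 is free => place at 4.
784 hashes to 2; slot 2 is free => place at 2.
190 hashes to 3; slot 3 is free => place at 3.
199 hashes to 12; slot 12 is free => place at 12.
812 hashes to 13; slot 13 is free => place at 13.
861 hashes to 11; slot 11 is free => place at 11.
904 hashes to 3; 3,4 taken => place at 7.
538 hashes to 11; 11,12 taken => place at 15.
288 hashes to 16; slot 16 is free => place at 16.
Table: [∅, ∅, 784, 190, 378, ∅, ∅, 904, ∅, ∅, ∅, 861, 199, 812, ∅, 538, 288]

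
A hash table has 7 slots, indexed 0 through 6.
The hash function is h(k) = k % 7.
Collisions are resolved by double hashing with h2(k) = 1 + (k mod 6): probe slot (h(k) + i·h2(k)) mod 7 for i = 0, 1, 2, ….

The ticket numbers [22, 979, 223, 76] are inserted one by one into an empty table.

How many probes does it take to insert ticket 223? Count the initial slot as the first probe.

Insert 22: h=1, slot 1 empty → index 1.
Insert 979: h=6, slot 6 empty → index 6.
Insert 223: h=6, h2=2, slots 6,1 occupied → index 3.
Insert 76: h=6, h2=5, slot 6 occupied → index 4.
Table: [., 22, ., 223, 76, ., 979]

3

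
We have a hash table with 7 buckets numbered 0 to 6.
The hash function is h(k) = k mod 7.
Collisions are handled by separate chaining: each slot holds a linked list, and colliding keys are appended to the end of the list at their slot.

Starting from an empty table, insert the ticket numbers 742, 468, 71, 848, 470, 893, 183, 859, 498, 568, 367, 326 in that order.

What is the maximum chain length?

Insert 742: h=0, bucket 0 empty → new chain.
Insert 468: h=6, bucket 6 empty → new chain.
Insert 71: h=1, bucket 1 empty → new chain.
Insert 848: h=1, bucket 1 nonempty → append to chain.
Insert 470: h=1, bucket 1 nonempty → append to chain.
Insert 893: h=4, bucket 4 empty → new chain.
Insert 183: h=1, bucket 1 nonempty → append to chain.
Insert 859: h=5, bucket 5 empty → new chain.
Insert 498: h=1, bucket 1 nonempty → append to chain.
Insert 568: h=1, bucket 1 nonempty → append to chain.
Insert 367: h=3, bucket 3 empty → new chain.
Insert 326: h=4, bucket 4 nonempty → append to chain.
Final buckets:
0: 742
1: 71 -> 848 -> 470 -> 183 -> 498 -> 568
2: ∅
3: 367
4: 893 -> 326
5: 859
6: 468

6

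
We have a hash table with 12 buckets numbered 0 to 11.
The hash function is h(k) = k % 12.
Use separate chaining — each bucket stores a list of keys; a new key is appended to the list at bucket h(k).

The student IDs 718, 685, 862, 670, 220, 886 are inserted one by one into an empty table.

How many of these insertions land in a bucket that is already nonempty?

3

718 -> bucket 10
685 -> bucket 1
862 -> bucket 10 (collision)
670 -> bucket 10 (collision)
220 -> bucket 4
886 -> bucket 10 (collision)
Final buckets:
0: ∅
1: 685
2: ∅
3: ∅
4: 220
5: ∅
6: ∅
7: ∅
8: ∅
9: ∅
10: 718 -> 862 -> 670 -> 886
11: ∅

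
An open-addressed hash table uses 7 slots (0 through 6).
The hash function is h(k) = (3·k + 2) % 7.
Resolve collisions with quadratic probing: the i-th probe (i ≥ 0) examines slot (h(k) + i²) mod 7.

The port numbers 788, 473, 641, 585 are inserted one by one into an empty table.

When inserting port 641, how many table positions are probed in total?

3

788: h=0 => slot 0
473: h=0, probe 0,1 => slot 1
641: h=0, probe 0,1,4 => slot 4
585: h=0, probe 0,1,4,2 => slot 2
Table: [788, 473, 585, —, 641, —, —]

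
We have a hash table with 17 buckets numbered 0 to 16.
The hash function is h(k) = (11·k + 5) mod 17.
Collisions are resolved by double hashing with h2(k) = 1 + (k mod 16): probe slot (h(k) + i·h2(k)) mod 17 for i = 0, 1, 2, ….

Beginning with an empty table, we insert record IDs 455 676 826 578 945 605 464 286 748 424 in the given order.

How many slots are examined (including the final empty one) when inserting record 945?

Insert 455: h=12, slot 12 empty => index 12.
Insert 676: h=12, h2=5, slot 12 occupied => index 0.
Insert 826: h=13, slot 13 empty => index 13.
Insert 578: h=5, slot 5 empty => index 5.
Insert 945: h=13, h2=2, slot 13 occupied => index 15.
Insert 605: h=13, h2=14, slot 13 occupied => index 10.
Insert 464: h=9, slot 9 empty => index 9.
Insert 286: h=6, slot 6 empty => index 6.
Insert 748: h=5, h2=13, slot 5 occupied => index 1.
Insert 424: h=11, slot 11 empty => index 11.
Table: [676, 748, —, —, —, 578, 286, —, —, 464, 605, 424, 455, 826, —, 945, —]

2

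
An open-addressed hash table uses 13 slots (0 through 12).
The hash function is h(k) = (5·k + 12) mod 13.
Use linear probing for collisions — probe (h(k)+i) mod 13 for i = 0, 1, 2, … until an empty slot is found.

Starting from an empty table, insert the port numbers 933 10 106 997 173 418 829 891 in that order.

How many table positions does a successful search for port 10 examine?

2

Insert 933: h=10, slot 10 empty → index 10.
Insert 10: h=10, slot 10 occupied → index 11.
Insert 106: h=9, slot 9 empty → index 9.
Insert 997: h=5, slot 5 empty → index 5.
Insert 173: h=6, slot 6 empty → index 6.
Insert 418: h=9, slots 9,10,11 occupied → index 12.
Insert 829: h=10, slots 10,11,12 occupied → index 0.
Insert 891: h=8, slot 8 empty → index 8.
Table: [829, _, _, _, _, 997, 173, _, 891, 106, 933, 10, 418]
Lookup 10: h=10, probe 10,11 → found at 11.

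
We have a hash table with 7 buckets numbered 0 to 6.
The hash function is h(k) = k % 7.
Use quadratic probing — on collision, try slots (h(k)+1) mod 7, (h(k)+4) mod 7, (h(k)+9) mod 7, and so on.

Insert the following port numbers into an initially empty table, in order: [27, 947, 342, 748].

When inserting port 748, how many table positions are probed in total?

3

Insert 27: h=6, slot 6 empty -> index 6.
Insert 947: h=2, slot 2 empty -> index 2.
Insert 342: h=6, slot 6 occupied -> index 0.
Insert 748: h=6, slots 6,0 occupied -> index 3.
Table: [342, —, 947, 748, —, —, 27]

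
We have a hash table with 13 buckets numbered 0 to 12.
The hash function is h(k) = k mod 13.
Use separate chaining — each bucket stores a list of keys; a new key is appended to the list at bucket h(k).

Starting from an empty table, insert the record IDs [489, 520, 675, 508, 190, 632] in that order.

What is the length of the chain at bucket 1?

1

Insert 489: h=8, bucket 8 empty → new chain.
Insert 520: h=0, bucket 0 empty → new chain.
Insert 675: h=12, bucket 12 empty → new chain.
Insert 508: h=1, bucket 1 empty → new chain.
Insert 190: h=8, bucket 8 nonempty → append to chain.
Insert 632: h=8, bucket 8 nonempty → append to chain.
Final buckets:
0: 520
1: 508
2: —
3: —
4: —
5: —
6: —
7: —
8: 489 -> 190 -> 632
9: —
10: —
11: —
12: 675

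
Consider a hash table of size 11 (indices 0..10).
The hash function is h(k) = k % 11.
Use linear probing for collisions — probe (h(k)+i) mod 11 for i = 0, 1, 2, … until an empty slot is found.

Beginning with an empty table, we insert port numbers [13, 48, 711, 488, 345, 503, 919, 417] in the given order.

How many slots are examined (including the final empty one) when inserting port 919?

13: h=2 => slot 2
48: h=4 => slot 4
711: h=7 => slot 7
488: h=4, probe 4,5 => slot 5
345: h=4, probe 4,5,6 => slot 6
503: h=8 => slot 8
919: h=6, probe 6,7,8,9 => slot 9
417: h=10 => slot 10
Table: [., ., 13, ., 48, 488, 345, 711, 503, 919, 417]

4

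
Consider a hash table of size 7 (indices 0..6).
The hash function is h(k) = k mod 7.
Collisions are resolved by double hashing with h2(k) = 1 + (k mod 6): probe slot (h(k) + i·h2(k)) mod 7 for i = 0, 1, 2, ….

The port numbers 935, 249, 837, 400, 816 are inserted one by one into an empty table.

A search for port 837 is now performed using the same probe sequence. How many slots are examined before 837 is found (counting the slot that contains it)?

3

935: h=4 → slot 4
249: h=4, h2=4, probe 4,1 → slot 1
837: h=4, h2=4, probe 4,1,5 → slot 5
400: h=1, h2=5, probe 1,6 → slot 6
816: h=4, h2=1, probe 4,5,6,0 → slot 0
Table: [816, 249, _, _, 935, 837, 400]
Lookup 837: h=4, h2=4, probe 4,1,5 → found at 5.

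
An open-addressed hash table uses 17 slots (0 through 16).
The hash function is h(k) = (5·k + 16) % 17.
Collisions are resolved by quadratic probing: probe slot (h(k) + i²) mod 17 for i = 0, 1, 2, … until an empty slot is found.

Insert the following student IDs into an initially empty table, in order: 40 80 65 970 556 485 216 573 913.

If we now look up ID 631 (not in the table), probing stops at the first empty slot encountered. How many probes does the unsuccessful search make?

40 hashes to 12; slot 12 is free -> place at 12.
80 hashes to 8; slot 8 is free -> place at 8.
65 hashes to 1; slot 1 is free -> place at 1.
970 hashes to 4; slot 4 is free -> place at 4.
556 hashes to 8; 8 taken -> place at 9.
485 hashes to 10; slot 10 is free -> place at 10.
216 hashes to 8; 8,9,12 taken -> place at 0.
573 hashes to 8; 8,9,12,0 taken -> place at 7.
913 hashes to 8; 8,9,12,0,7 taken -> place at 16.
Table: [216, 65, _, _, 970, _, _, 573, 80, 556, 485, _, 40, _, _, _, 913]
Lookup 631: h=9, probe 9,10,13 → slot 13 empty, not found.

3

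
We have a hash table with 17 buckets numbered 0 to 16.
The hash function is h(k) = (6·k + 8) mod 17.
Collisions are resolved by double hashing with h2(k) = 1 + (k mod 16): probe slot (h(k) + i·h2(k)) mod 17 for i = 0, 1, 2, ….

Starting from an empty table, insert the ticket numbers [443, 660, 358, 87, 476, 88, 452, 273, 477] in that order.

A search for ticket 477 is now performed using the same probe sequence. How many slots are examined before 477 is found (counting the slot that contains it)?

Insert 443: h=14, slot 14 empty => index 14.
Insert 660: h=7, slot 7 empty => index 7.
Insert 358: h=14, h2=7, slot 14 occupied => index 4.
Insert 87: h=3, slot 3 empty => index 3.
Insert 476: h=8, slot 8 empty => index 8.
Insert 88: h=9, slot 9 empty => index 9.
Insert 452: h=0, slot 0 empty => index 0.
Insert 273: h=14, h2=2, slot 14 occupied => index 16.
Insert 477: h=14, h2=14, slot 14 occupied => index 11.
Table: [452, -, -, 87, 358, -, -, 660, 476, 88, -, 477, -, -, 443, -, 273]
Lookup 477: h=14, h2=14, probe 14,11 → found at 11.

2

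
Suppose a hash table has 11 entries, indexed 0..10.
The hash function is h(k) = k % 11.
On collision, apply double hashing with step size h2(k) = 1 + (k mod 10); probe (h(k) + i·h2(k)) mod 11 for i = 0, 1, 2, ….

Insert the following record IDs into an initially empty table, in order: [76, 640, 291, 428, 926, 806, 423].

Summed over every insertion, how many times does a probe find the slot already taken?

5

76: h=10 → slot 10
640: h=2 → slot 2
291: h=5 → slot 5
428: h=10, h2=9, probe 10,8 → slot 8
926: h=2, h2=7, probe 2,9 → slot 9
806: h=3 → slot 3
423: h=5, h2=4, probe 5,9,2,6 → slot 6
Table: [., ., 640, 806, ., 291, 423, ., 428, 926, 76]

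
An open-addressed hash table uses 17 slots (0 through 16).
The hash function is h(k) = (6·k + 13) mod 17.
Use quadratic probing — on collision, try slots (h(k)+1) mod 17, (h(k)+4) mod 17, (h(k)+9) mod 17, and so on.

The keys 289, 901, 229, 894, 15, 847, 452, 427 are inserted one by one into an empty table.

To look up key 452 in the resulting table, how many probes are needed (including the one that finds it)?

289: h=13 -> slot 13
901: h=13, probe 13,14 -> slot 14
229: h=10 -> slot 10
894: h=5 -> slot 5
15: h=1 -> slot 1
847: h=12 -> slot 12
452: h=5, probe 5,6 -> slot 6
427: h=8 -> slot 8
Table: [—, 15, —, —, —, 894, 452, —, 427, —, 229, —, 847, 289, 901, —, —]
Lookup 452: h=5, probe 5,6 → found at 6.

2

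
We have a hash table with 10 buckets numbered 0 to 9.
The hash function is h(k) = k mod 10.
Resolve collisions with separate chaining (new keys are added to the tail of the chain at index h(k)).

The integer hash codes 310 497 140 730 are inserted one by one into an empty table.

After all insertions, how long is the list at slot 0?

3

Insert 310: h=0, bucket 0 empty -> new chain.
Insert 497: h=7, bucket 7 empty -> new chain.
Insert 140: h=0, bucket 0 nonempty -> append to chain.
Insert 730: h=0, bucket 0 nonempty -> append to chain.
Final buckets:
0: 310 -> 140 -> 730
1: ∅
2: ∅
3: ∅
4: ∅
5: ∅
6: ∅
7: 497
8: ∅
9: ∅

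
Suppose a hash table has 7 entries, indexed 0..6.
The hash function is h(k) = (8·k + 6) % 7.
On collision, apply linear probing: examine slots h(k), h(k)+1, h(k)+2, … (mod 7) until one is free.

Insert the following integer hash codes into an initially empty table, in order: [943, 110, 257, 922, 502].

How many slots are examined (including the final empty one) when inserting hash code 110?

943 hashes to 4; slot 4 is free => place at 4.
110 hashes to 4; 4 taken => place at 5.
257 hashes to 4; 4,5 taken => place at 6.
922 hashes to 4; 4,5,6 taken => place at 0.
502 hashes to 4; 4,5,6,0 taken => place at 1.
Table: [922, 502, -, -, 943, 110, 257]

2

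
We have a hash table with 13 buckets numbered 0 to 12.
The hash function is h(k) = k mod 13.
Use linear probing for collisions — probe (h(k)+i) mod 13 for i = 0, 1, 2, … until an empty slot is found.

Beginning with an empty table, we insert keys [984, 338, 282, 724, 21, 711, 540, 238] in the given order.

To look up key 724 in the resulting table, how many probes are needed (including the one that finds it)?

Insert 984: h=9, slot 9 empty -> index 9.
Insert 338: h=0, slot 0 empty -> index 0.
Insert 282: h=9, slot 9 occupied -> index 10.
Insert 724: h=9, slots 9,10 occupied -> index 11.
Insert 21: h=8, slot 8 empty -> index 8.
Insert 711: h=9, slots 9,10,11 occupied -> index 12.
Insert 540: h=7, slot 7 empty -> index 7.
Insert 238: h=4, slot 4 empty -> index 4.
Table: [338, ., ., ., 238, ., ., 540, 21, 984, 282, 724, 711]
Lookup 724: h=9, probe 9,10,11 → found at 11.

3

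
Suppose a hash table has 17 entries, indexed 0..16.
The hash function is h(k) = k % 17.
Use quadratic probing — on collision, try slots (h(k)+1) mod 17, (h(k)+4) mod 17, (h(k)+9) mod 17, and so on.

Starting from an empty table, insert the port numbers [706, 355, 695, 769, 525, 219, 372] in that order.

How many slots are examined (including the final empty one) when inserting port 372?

Insert 706: h=9, slot 9 empty => index 9.
Insert 355: h=15, slot 15 empty => index 15.
Insert 695: h=15, slot 15 occupied => index 16.
Insert 769: h=4, slot 4 empty => index 4.
Insert 525: h=15, slots 15,16 occupied => index 2.
Insert 219: h=15, slots 15,16,2 occupied => index 7.
Insert 372: h=15, slots 15,16,2,7 occupied => index 14.
Table: [., ., 525, ., 769, ., ., 219, ., 706, ., ., ., ., 372, 355, 695]

5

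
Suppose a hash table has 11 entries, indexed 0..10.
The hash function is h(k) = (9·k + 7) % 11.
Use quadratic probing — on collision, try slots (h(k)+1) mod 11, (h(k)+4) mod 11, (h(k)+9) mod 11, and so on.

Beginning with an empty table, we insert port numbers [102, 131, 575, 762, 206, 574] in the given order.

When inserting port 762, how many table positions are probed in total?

3

102 hashes to 1; slot 1 is free → place at 1.
131 hashes to 9; slot 9 is free → place at 9.
575 hashes to 1; 1 taken → place at 2.
762 hashes to 1; 1,2 taken → place at 5.
206 hashes to 2; 2 taken → place at 3.
574 hashes to 3; 3 taken → place at 4.
Table: [-, 102, 575, 206, 574, 762, -, -, -, 131, -]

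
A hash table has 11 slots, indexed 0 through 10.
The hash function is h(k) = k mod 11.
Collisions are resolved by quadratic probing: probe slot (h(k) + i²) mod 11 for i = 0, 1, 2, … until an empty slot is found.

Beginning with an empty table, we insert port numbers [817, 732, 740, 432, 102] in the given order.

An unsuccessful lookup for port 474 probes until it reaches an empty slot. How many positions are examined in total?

2

817 hashes to 3; slot 3 is free => place at 3.
732 hashes to 6; slot 6 is free => place at 6.
740 hashes to 3; 3 taken => place at 4.
432 hashes to 3; 3,4 taken => place at 7.
102 hashes to 3; 3,4,7 taken => place at 1.
Table: [∅, 102, ∅, 817, 740, ∅, 732, 432, ∅, ∅, ∅]
Lookup 474: h=1, probe 1,2 → slot 2 empty, not found.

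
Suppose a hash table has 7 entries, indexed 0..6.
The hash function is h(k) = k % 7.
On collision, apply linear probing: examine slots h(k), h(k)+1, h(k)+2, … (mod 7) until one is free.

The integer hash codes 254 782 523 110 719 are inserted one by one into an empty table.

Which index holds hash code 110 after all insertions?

254: h=2 => slot 2
782: h=5 => slot 5
523: h=5, probe 5,6 => slot 6
110: h=5, probe 5,6,0 => slot 0
719: h=5, probe 5,6,0,1 => slot 1
Table: [110, 719, 254, ., ., 782, 523]

0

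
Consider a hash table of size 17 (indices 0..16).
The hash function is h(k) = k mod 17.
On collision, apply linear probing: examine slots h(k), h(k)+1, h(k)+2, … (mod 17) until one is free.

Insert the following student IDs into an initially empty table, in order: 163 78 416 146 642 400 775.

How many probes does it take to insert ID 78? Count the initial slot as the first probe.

163 hashes to 10; slot 10 is free → place at 10.
78 hashes to 10; 10 taken → place at 11.
416 hashes to 8; slot 8 is free → place at 8.
146 hashes to 10; 10,11 taken → place at 12.
642 hashes to 13; slot 13 is free → place at 13.
400 hashes to 9; slot 9 is free → place at 9.
775 hashes to 10; 10,11,12,13 taken → place at 14.
Table: [-, -, -, -, -, -, -, -, 416, 400, 163, 78, 146, 642, 775, -, -]

2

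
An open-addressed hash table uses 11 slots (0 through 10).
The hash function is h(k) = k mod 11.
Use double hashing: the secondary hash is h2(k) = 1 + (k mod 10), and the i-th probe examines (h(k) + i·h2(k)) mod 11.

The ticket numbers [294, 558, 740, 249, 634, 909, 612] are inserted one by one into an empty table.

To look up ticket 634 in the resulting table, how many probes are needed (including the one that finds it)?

2

294: h=8 → slot 8
558: h=8, h2=9, probe 8,6 → slot 6
740: h=3 → slot 3
249: h=7 → slot 7
634: h=7, h2=5, probe 7,1 → slot 1
909: h=7, h2=10, probe 7,6,5 → slot 5
612: h=7, h2=3, probe 7,10 → slot 10
Table: [., 634, ., 740, ., 909, 558, 249, 294, ., 612]
Lookup 634: h=7, h2=5, probe 7,1 → found at 1.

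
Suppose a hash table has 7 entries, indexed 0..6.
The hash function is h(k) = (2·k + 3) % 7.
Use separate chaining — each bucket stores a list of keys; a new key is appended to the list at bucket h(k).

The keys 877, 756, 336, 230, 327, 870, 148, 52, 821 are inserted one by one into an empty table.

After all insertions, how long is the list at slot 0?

877 → bucket 0
756 → bucket 3
336 → bucket 3 (collision)
230 → bucket 1
327 → bucket 6
870 → bucket 0 (collision)
148 → bucket 5
52 → bucket 2
821 → bucket 0 (collision)
Final buckets:
0: 877 -> 870 -> 821
1: 230
2: 52
3: 756 -> 336
4: ∅
5: 148
6: 327

3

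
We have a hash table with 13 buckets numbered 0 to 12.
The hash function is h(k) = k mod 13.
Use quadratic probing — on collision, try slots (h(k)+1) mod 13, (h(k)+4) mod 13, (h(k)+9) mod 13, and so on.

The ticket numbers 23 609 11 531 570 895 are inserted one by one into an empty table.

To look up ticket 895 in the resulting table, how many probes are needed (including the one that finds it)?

5

23: h=10 -> slot 10
609: h=11 -> slot 11
11: h=11, probe 11,12 -> slot 12
531: h=11, probe 11,12,2 -> slot 2
570: h=11, probe 11,12,2,7 -> slot 7
895: h=11, probe 11,12,2,7,1 -> slot 1
Table: [_, 895, 531, _, _, _, _, 570, _, _, 23, 609, 11]
Lookup 895: h=11, probe 11,12,2,7,1 → found at 1.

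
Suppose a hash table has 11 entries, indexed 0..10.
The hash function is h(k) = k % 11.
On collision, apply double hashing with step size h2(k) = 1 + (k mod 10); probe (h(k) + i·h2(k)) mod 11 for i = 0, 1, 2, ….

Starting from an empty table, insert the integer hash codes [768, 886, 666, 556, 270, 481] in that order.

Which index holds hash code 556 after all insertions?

5

768 hashes to 9; slot 9 is free => place at 9.
886 hashes to 6; slot 6 is free => place at 6.
666 hashes to 6, h2=7; 6 taken => place at 2.
556 hashes to 6, h2=7; 6,2,9 taken => place at 5.
270 hashes to 6, h2=1; 6 taken => place at 7.
481 hashes to 8; slot 8 is free => place at 8.
Table: [-, -, 666, -, -, 556, 886, 270, 481, 768, -]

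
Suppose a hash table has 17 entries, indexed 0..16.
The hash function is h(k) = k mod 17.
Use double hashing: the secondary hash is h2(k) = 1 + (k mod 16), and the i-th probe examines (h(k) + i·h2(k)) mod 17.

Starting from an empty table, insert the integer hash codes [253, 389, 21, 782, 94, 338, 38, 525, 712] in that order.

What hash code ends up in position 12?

Insert 253: h=15, slot 15 empty => index 15.
Insert 389: h=15, h2=6, slot 15 occupied => index 4.
Insert 21: h=4, h2=6, slot 4 occupied => index 10.
Insert 782: h=0, slot 0 empty => index 0.
Insert 94: h=9, slot 9 empty => index 9.
Insert 338: h=15, h2=3, slot 15 occupied => index 1.
Insert 38: h=4, h2=7, slot 4 occupied => index 11.
Insert 525: h=15, h2=14, slot 15 occupied => index 12.
Insert 712: h=15, h2=9, slot 15 occupied => index 7.
Table: [782, 338, -, -, 389, -, -, 712, -, 94, 21, 38, 525, -, -, 253, -]

525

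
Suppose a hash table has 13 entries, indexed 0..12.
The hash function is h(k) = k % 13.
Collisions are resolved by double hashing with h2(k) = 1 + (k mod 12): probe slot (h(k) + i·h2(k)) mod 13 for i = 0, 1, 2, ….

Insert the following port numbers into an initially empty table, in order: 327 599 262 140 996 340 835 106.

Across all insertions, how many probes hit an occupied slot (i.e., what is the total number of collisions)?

4

327 hashes to 2; slot 2 is free -> place at 2.
599 hashes to 1; slot 1 is free -> place at 1.
262 hashes to 2, h2=11; 2 taken -> place at 0.
140 hashes to 10; slot 10 is free -> place at 10.
996 hashes to 8; slot 8 is free -> place at 8.
340 hashes to 2, h2=5; 2 taken -> place at 7.
835 hashes to 3; slot 3 is free -> place at 3.
106 hashes to 2, h2=11; 2,0 taken -> place at 11.
Table: [262, 599, 327, 835, ∅, ∅, ∅, 340, 996, ∅, 140, 106, ∅]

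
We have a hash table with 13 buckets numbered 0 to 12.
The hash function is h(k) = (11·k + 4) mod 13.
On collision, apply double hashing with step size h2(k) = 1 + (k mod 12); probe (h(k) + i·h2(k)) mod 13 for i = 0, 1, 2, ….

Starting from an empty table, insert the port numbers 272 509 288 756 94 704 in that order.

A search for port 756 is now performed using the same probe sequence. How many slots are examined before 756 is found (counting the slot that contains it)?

3

Insert 272: h=6, slot 6 empty => index 6.
Insert 509: h=0, slot 0 empty => index 0.
Insert 288: h=0, h2=1, slot 0 occupied => index 1.
Insert 756: h=0, h2=1, slots 0,1 occupied => index 2.
Insert 94: h=11, slot 11 empty => index 11.
Insert 704: h=0, h2=9, slot 0 occupied => index 9.
Table: [509, 288, 756, ∅, ∅, ∅, 272, ∅, ∅, 704, ∅, 94, ∅]
Lookup 756: h=0, h2=1, probe 0,1,2 → found at 2.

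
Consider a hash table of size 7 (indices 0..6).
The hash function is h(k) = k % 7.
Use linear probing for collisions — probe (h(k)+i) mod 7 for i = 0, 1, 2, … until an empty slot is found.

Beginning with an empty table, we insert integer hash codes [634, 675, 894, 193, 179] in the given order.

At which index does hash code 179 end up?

0

Insert 634: h=4, slot 4 empty → index 4.
Insert 675: h=3, slot 3 empty → index 3.
Insert 894: h=5, slot 5 empty → index 5.
Insert 193: h=4, slots 4,5 occupied → index 6.
Insert 179: h=4, slots 4,5,6 occupied → index 0.
Table: [179, ∅, ∅, 675, 634, 894, 193]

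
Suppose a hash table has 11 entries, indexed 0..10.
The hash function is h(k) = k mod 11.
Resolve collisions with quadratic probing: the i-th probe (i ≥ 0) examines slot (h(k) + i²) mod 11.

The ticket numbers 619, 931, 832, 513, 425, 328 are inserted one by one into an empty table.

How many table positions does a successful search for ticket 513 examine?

3

619: h=3 -> slot 3
931: h=7 -> slot 7
832: h=7, probe 7,8 -> slot 8
513: h=7, probe 7,8,0 -> slot 0
425: h=7, probe 7,8,0,5 -> slot 5
328: h=9 -> slot 9
Table: [513, ., ., 619, ., 425, ., 931, 832, 328, .]
Lookup 513: h=7, probe 7,8,0 → found at 0.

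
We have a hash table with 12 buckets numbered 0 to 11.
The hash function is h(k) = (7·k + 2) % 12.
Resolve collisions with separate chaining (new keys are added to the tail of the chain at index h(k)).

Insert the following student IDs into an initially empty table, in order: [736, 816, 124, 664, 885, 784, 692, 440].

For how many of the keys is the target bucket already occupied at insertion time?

4

736 -> bucket 6
816 -> bucket 2
124 -> bucket 6 (collision)
664 -> bucket 6 (collision)
885 -> bucket 5
784 -> bucket 6 (collision)
692 -> bucket 10
440 -> bucket 10 (collision)
Final buckets:
0: _
1: _
2: 816
3: _
4: _
5: 885
6: 736 -> 124 -> 664 -> 784
7: _
8: _
9: _
10: 692 -> 440
11: _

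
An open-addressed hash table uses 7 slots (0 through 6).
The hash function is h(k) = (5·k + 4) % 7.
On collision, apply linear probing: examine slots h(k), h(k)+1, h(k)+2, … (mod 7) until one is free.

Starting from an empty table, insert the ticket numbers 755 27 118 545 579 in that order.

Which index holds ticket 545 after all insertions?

2

755 hashes to 6; slot 6 is free => place at 6.
27 hashes to 6; 6 taken => place at 0.
118 hashes to 6; 6,0 taken => place at 1.
545 hashes to 6; 6,0,1 taken => place at 2.
579 hashes to 1; 1,2 taken => place at 3.
Table: [27, 118, 545, 579, -, -, 755]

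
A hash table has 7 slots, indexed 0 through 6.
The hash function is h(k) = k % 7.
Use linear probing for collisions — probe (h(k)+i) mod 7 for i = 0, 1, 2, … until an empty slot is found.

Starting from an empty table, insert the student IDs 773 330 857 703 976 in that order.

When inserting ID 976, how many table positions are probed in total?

Insert 773: h=3, slot 3 empty -> index 3.
Insert 330: h=1, slot 1 empty -> index 1.
Insert 857: h=3, slot 3 occupied -> index 4.
Insert 703: h=3, slots 3,4 occupied -> index 5.
Insert 976: h=3, slots 3,4,5 occupied -> index 6.
Table: [∅, 330, ∅, 773, 857, 703, 976]

4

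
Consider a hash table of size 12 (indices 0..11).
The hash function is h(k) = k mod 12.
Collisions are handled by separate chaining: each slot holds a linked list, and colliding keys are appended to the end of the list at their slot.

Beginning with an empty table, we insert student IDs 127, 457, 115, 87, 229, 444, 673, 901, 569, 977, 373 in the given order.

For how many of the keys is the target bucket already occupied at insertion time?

6

Insert 127: h=7, bucket 7 empty -> new chain.
Insert 457: h=1, bucket 1 empty -> new chain.
Insert 115: h=7, bucket 7 nonempty -> append to chain.
Insert 87: h=3, bucket 3 empty -> new chain.
Insert 229: h=1, bucket 1 nonempty -> append to chain.
Insert 444: h=0, bucket 0 empty -> new chain.
Insert 673: h=1, bucket 1 nonempty -> append to chain.
Insert 901: h=1, bucket 1 nonempty -> append to chain.
Insert 569: h=5, bucket 5 empty -> new chain.
Insert 977: h=5, bucket 5 nonempty -> append to chain.
Insert 373: h=1, bucket 1 nonempty -> append to chain.
Final buckets:
0: 444
1: 457 -> 229 -> 673 -> 901 -> 373
2: -
3: 87
4: -
5: 569 -> 977
6: -
7: 127 -> 115
8: -
9: -
10: -
11: -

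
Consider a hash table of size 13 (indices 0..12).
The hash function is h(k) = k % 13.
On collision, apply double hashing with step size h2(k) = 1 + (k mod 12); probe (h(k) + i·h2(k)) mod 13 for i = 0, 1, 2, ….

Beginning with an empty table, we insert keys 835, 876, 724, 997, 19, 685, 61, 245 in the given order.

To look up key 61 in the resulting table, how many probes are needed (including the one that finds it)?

4

Insert 835: h=3, slot 3 empty -> index 3.
Insert 876: h=5, slot 5 empty -> index 5.
Insert 724: h=9, slot 9 empty -> index 9.
Insert 997: h=9, h2=2, slot 9 occupied -> index 11.
Insert 19: h=6, slot 6 empty -> index 6.
Insert 685: h=9, h2=2, slots 9,11 occupied -> index 0.
Insert 61: h=9, h2=2, slots 9,11,0 occupied -> index 2.
Insert 245: h=11, h2=6, slot 11 occupied -> index 4.
Table: [685, —, 61, 835, 245, 876, 19, —, —, 724, —, 997, —]
Lookup 61: h=9, h2=2, probe 9,11,0,2 → found at 2.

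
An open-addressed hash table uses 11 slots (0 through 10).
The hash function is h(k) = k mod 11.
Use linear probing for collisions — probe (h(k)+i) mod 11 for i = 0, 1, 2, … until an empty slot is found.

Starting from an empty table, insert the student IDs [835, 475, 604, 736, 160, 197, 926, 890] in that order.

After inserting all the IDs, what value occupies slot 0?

835: h=10 => slot 10
475: h=2 => slot 2
604: h=10, probe 10,0 => slot 0
736: h=10, probe 10,0,1 => slot 1
160: h=6 => slot 6
197: h=10, probe 10,0,1,2,3 => slot 3
926: h=2, probe 2,3,4 => slot 4
890: h=10, probe 10,0,1,2,3,4,5 => slot 5
Table: [604, 736, 475, 197, 926, 890, 160, ∅, ∅, ∅, 835]

604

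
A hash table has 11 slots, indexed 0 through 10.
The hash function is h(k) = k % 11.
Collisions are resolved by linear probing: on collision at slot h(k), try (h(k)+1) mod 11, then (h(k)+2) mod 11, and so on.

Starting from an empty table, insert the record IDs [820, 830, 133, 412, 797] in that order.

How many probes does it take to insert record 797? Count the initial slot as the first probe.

820 hashes to 6; slot 6 is free -> place at 6.
830 hashes to 5; slot 5 is free -> place at 5.
133 hashes to 1; slot 1 is free -> place at 1.
412 hashes to 5; 5,6 taken -> place at 7.
797 hashes to 5; 5,6,7 taken -> place at 8.
Table: [∅, 133, ∅, ∅, ∅, 830, 820, 412, 797, ∅, ∅]

4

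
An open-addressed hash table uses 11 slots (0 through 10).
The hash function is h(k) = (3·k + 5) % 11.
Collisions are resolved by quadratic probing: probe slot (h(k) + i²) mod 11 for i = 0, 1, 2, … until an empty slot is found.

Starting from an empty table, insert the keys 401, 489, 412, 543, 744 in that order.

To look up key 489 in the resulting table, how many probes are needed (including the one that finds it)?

2

401: h=9 → slot 9
489: h=9, probe 9,10 → slot 10
412: h=9, probe 9,10,2 → slot 2
543: h=6 → slot 6
744: h=4 → slot 4
Table: [—, —, 412, —, 744, —, 543, —, —, 401, 489]
Lookup 489: h=9, probe 9,10 → found at 10.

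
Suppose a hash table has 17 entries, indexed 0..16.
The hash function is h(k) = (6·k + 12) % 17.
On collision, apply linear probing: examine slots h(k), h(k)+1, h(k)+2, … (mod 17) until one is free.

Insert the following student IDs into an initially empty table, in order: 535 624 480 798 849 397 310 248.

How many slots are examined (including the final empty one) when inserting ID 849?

2

Insert 535: h=9, slot 9 empty => index 9.
Insert 624: h=16, slot 16 empty => index 16.
Insert 480: h=2, slot 2 empty => index 2.
Insert 798: h=6, slot 6 empty => index 6.
Insert 849: h=6, slot 6 occupied => index 7.
Insert 397: h=14, slot 14 empty => index 14.
Insert 310: h=2, slot 2 occupied => index 3.
Insert 248: h=4, slot 4 empty => index 4.
Table: [_, _, 480, 310, 248, _, 798, 849, _, 535, _, _, _, _, 397, _, 624]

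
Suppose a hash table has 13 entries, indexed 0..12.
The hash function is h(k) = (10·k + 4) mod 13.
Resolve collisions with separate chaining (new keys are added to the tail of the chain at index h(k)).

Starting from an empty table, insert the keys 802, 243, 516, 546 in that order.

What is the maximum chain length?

802 -> bucket 3
243 -> bucket 3 (collision)
516 -> bucket 3 (collision)
546 -> bucket 4
Final buckets:
0: ∅
1: ∅
2: ∅
3: 802 -> 243 -> 516
4: 546
5: ∅
6: ∅
7: ∅
8: ∅
9: ∅
10: ∅
11: ∅
12: ∅

3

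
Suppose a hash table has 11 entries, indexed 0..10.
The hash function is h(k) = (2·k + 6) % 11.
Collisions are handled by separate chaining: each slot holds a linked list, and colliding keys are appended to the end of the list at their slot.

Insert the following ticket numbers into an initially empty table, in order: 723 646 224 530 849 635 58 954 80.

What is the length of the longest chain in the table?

4

723 → bucket 0
646 → bucket 0 (collision)
224 → bucket 3
530 → bucket 10
849 → bucket 10 (collision)
635 → bucket 0 (collision)
58 → bucket 1
954 → bucket 0 (collision)
80 → bucket 1 (collision)
Final buckets:
0: 723 -> 646 -> 635 -> 954
1: 58 -> 80
2: _
3: 224
4: _
5: _
6: _
7: _
8: _
9: _
10: 530 -> 849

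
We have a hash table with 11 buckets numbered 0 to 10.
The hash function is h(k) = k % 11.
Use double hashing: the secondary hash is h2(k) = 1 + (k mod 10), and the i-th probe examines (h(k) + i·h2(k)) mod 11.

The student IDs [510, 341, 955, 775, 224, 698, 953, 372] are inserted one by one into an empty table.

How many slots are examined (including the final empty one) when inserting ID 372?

5

510 hashes to 4; slot 4 is free => place at 4.
341 hashes to 0; slot 0 is free => place at 0.
955 hashes to 9; slot 9 is free => place at 9.
775 hashes to 5; slot 5 is free => place at 5.
224 hashes to 4, h2=5; 4,9 taken => place at 3.
698 hashes to 5, h2=9; 5,3 taken => place at 1.
953 hashes to 7; slot 7 is free => place at 7.
372 hashes to 9, h2=3; 9,1,4,7 taken => place at 10.
Table: [341, 698, ., 224, 510, 775, ., 953, ., 955, 372]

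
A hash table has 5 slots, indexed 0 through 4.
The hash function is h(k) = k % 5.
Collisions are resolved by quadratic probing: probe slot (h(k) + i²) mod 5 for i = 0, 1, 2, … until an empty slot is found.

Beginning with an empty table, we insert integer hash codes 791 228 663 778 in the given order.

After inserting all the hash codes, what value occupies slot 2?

791 hashes to 1; slot 1 is free -> place at 1.
228 hashes to 3; slot 3 is free -> place at 3.
663 hashes to 3; 3 taken -> place at 4.
778 hashes to 3; 3,4 taken -> place at 2.
Table: [-, 791, 778, 228, 663]

778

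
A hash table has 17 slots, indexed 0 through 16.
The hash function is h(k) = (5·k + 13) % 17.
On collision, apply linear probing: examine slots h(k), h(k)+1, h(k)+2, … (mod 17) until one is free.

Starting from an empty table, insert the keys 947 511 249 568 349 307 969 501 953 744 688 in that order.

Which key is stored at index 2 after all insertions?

307

Insert 947: h=5, slot 5 empty => index 5.
Insert 511: h=1, slot 1 empty => index 1.
Insert 249: h=0, slot 0 empty => index 0.
Insert 568: h=14, slot 14 empty => index 14.
Insert 349: h=7, slot 7 empty => index 7.
Insert 307: h=1, slot 1 occupied => index 2.
Insert 969: h=13, slot 13 empty => index 13.
Insert 501: h=2, slot 2 occupied => index 3.
Insert 953: h=1, slots 1,2,3 occupied => index 4.
Insert 744: h=10, slot 10 empty => index 10.
Insert 688: h=2, slots 2,3,4,5 occupied => index 6.
Table: [249, 511, 307, 501, 953, 947, 688, 349, -, -, 744, -, -, 969, 568, -, -]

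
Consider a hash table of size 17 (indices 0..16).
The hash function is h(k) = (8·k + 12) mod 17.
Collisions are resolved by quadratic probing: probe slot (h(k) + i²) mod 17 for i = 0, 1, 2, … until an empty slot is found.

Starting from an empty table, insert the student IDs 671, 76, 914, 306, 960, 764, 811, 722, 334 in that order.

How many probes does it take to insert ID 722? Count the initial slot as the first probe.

5

671: h=8 -> slot 8
76: h=8, probe 8,9 -> slot 9
914: h=14 -> slot 14
306: h=12 -> slot 12
960: h=8, probe 8,9,12,0 -> slot 0
764: h=4 -> slot 4
811: h=6 -> slot 6
722: h=8, probe 8,9,12,0,7 -> slot 7
334: h=15 -> slot 15
Table: [960, ∅, ∅, ∅, 764, ∅, 811, 722, 671, 76, ∅, ∅, 306, ∅, 914, 334, ∅]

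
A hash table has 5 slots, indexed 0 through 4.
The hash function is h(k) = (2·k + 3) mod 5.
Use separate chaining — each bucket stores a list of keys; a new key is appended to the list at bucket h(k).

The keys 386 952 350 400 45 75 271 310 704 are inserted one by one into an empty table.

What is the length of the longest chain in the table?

5

Insert 386: h=0, bucket 0 empty -> new chain.
Insert 952: h=2, bucket 2 empty -> new chain.
Insert 350: h=3, bucket 3 empty -> new chain.
Insert 400: h=3, bucket 3 nonempty -> append to chain.
Insert 45: h=3, bucket 3 nonempty -> append to chain.
Insert 75: h=3, bucket 3 nonempty -> append to chain.
Insert 271: h=0, bucket 0 nonempty -> append to chain.
Insert 310: h=3, bucket 3 nonempty -> append to chain.
Insert 704: h=1, bucket 1 empty -> new chain.
Final buckets:
0: 386 -> 271
1: 704
2: 952
3: 350 -> 400 -> 45 -> 75 -> 310
4: _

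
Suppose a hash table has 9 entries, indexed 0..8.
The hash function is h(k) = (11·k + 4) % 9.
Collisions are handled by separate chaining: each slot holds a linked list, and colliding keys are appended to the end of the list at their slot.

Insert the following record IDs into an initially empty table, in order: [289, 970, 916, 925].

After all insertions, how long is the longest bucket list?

3

289 -> bucket 6
970 -> bucket 0
916 -> bucket 0 (collision)
925 -> bucket 0 (collision)
Final buckets:
0: 970 -> 916 -> 925
1: _
2: _
3: _
4: _
5: _
6: 289
7: _
8: _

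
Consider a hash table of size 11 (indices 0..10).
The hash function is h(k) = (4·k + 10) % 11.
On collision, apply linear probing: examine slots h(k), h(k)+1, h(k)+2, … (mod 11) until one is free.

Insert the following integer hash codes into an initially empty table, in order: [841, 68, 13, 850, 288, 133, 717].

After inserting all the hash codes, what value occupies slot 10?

288

841 hashes to 8; slot 8 is free → place at 8.
68 hashes to 7; slot 7 is free → place at 7.
13 hashes to 7; 7,8 taken → place at 9.
850 hashes to 0; slot 0 is free → place at 0.
288 hashes to 7; 7,8,9 taken → place at 10.
133 hashes to 3; slot 3 is free → place at 3.
717 hashes to 7; 7,8,9,10,0 taken → place at 1.
Table: [850, 717, ∅, 133, ∅, ∅, ∅, 68, 841, 13, 288]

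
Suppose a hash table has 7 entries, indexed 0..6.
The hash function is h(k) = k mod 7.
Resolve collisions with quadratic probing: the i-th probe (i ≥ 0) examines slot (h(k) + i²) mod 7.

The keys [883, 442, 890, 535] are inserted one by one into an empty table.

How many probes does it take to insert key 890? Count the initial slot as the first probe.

883 hashes to 1; slot 1 is free => place at 1.
442 hashes to 1; 1 taken => place at 2.
890 hashes to 1; 1,2 taken => place at 5.
535 hashes to 3; slot 3 is free => place at 3.
Table: [., 883, 442, 535, ., 890, .]

3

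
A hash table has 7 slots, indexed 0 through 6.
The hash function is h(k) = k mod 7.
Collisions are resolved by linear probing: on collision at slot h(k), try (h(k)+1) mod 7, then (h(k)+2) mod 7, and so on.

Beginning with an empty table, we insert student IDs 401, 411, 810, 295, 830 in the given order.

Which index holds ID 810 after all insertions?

401 hashes to 2; slot 2 is free -> place at 2.
411 hashes to 5; slot 5 is free -> place at 5.
810 hashes to 5; 5 taken -> place at 6.
295 hashes to 1; slot 1 is free -> place at 1.
830 hashes to 4; slot 4 is free -> place at 4.
Table: [-, 295, 401, -, 830, 411, 810]

6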